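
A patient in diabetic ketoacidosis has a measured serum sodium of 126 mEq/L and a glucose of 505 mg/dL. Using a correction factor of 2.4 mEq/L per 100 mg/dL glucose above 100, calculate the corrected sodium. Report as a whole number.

Corrected Na = measured Na + 2.4 · (glucose − 100)/100
= 126 + 2.4 · (505 − 100)/100
= 126 + 9.7
= 135.7 mEq/L

136 mEq/L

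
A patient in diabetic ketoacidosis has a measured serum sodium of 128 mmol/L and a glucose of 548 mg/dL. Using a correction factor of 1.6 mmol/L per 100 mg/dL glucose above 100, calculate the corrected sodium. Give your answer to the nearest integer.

Corrected Na = measured Na + 1.6 · (glucose − 100)/100
= 128 + 1.6 · (548 − 100)/100
= 128 + 7.2
= 135.2 mmol/L

135 mmol/L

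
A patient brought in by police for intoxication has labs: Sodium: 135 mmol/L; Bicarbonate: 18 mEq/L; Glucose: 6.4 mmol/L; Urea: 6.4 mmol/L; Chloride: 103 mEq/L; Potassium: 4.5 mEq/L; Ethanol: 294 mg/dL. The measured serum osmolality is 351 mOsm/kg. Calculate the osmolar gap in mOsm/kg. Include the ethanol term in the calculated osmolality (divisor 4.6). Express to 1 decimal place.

4.3 mOsm/kg

Calculated osmolality = 2·Na + glucose + urea + ethanol/4.6
= 2·135 + 6.4 + 6.4 + 294/4.6
= 270 + 6.40 + 6.40 + 63.91
= 346.71 mOsm/kg ≈ 346.7 mOsm/kg
Osmolar gap = measured − calculated = 351 − 346.7 = 4.3 mOsm/kg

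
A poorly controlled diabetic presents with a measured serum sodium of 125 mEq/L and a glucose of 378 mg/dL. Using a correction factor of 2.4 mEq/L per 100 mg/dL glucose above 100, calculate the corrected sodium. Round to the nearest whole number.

Corrected Na = measured Na + 2.4 · (glucose − 100)/100
= 125 + 2.4 · (378 − 100)/100
= 125 + 6.7
= 131.7 mEq/L

132 mEq/L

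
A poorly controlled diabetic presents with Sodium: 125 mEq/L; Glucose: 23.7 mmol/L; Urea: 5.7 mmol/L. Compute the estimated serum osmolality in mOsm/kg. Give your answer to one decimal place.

Calculated osmolality = 2·Na + glucose + urea
= 2·125 + 23.7 + 5.7
= 250 + 23.70 + 5.70
= 279.4 mOsm/kg

279.4 mOsm/kg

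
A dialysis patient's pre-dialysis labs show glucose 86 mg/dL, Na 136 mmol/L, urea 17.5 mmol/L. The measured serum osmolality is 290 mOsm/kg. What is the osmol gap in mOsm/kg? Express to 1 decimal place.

Calculated osmolality = 2·Na + glucose/18 + urea
= 2·136 + 86/18 + 17.5
= 272 + 4.78 + 17.50
= 294.28 mOsm/kg ≈ 294.3 mOsm/kg
Osmolar gap = measured − calculated = 290 − 294.3 = -4.3 mOsm/kg

-4.3 mOsm/kg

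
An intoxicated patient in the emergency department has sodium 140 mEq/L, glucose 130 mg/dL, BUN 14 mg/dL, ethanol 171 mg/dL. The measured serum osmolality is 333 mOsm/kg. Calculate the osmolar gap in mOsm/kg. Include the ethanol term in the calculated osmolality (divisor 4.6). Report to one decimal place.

Calculated osmolality = 2·Na + glucose/18 + BUN/2.8 + ethanol/4.6
= 2·140 + 130/18 + 14/2.8 + 171/4.6
= 280 + 7.22 + 5 + 37.17
= 329.39 mOsm/kg ≈ 329.4 mOsm/kg
Osmolar gap = measured − calculated = 333 − 329.4 = 3.6 mOsm/kg

3.6 mOsm/kg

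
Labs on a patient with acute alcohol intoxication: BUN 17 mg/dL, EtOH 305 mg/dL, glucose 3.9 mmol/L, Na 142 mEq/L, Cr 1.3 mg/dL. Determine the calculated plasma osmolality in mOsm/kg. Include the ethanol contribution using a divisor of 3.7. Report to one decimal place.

Calculated osmolality = 2·Na + glucose + BUN/2.8 + ethanol/3.7
= 2·142 + 3.9 + 17/2.8 + 305/3.7
= 284 + 3.90 + 6.07 + 82.43
= 376.4 mOsm/kg

376.4 mOsm/kg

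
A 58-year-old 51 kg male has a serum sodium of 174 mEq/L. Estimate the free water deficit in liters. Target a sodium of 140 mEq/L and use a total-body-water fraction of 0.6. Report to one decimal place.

TBW = 0.6 · 51 = 30.6 L
Free water deficit = TBW · (Na/140 − 1)
= 30.6 · (174/140 − 1)
= 30.6 · 0.2429
= 7.43 L

7.4 L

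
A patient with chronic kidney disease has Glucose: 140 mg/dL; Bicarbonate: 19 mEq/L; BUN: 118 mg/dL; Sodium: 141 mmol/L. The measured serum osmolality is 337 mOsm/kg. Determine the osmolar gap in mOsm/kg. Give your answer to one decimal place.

Calculated osmolality = 2·Na + glucose/18 + BUN/2.8
= 2·141 + 140/18 + 118/2.8
= 282 + 7.78 + 42.14
= 331.92 mOsm/kg ≈ 331.9 mOsm/kg
Osmolar gap = measured − calculated = 337 − 331.9 = 5.1 mOsm/kg

5.1 mOsm/kg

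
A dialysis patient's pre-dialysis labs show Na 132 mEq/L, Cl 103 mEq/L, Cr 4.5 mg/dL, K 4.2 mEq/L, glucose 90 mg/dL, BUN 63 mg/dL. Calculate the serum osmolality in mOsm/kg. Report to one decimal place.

291.5 mOsm/kg

Calculated osmolality = 2·Na + glucose/18 + BUN/2.8
= 2·132 + 90/18 + 63/2.8
= 264 + 5 + 22.50
= 291.5 mOsm/kg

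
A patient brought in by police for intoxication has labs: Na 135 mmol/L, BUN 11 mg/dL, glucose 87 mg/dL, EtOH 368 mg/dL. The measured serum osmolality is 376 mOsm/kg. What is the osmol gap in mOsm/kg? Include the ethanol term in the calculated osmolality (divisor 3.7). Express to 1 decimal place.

-2.2 mOsm/kg

Calculated osmolality = 2·Na + glucose/18 + BUN/2.8 + ethanol/3.7
= 2·135 + 87/18 + 11/2.8 + 368/3.7
= 270 + 4.83 + 3.93 + 99.46
= 378.22 mOsm/kg ≈ 378.2 mOsm/kg
Osmolar gap = measured − calculated = 376 − 378.2 = -2.2 mOsm/kg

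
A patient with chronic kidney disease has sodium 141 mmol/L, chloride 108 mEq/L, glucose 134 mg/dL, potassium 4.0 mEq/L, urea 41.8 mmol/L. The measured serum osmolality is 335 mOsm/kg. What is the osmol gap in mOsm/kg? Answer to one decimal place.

Calculated osmolality = 2·Na + glucose/18 + urea
= 2·141 + 134/18 + 41.8
= 282 + 7.44 + 41.80
= 331.24 mOsm/kg ≈ 331.2 mOsm/kg
Osmolar gap = measured − calculated = 335 − 331.2 = 3.8 mOsm/kg

3.8 mOsm/kg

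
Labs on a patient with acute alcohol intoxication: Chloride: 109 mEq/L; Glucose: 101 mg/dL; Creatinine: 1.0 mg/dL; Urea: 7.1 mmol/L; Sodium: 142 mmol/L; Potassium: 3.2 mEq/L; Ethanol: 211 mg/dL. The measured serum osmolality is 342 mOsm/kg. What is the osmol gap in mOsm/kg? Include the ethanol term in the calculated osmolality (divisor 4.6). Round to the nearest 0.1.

Calculated osmolality = 2·Na + glucose/18 + urea + ethanol/4.6
= 2·142 + 101/18 + 7.1 + 211/4.6
= 284 + 5.61 + 7.10 + 45.87
= 342.58 mOsm/kg ≈ 342.6 mOsm/kg
Osmolar gap = measured − calculated = 342 − 342.6 = -0.6 mOsm/kg

-0.6 mOsm/kg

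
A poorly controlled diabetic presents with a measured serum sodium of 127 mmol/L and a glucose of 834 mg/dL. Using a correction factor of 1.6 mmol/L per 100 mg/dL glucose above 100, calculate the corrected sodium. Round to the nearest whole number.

Corrected Na = measured Na + 1.6 · (glucose − 100)/100
= 127 + 1.6 · (834 − 100)/100
= 127 + 11.7
= 138.7 mmol/L

139 mmol/L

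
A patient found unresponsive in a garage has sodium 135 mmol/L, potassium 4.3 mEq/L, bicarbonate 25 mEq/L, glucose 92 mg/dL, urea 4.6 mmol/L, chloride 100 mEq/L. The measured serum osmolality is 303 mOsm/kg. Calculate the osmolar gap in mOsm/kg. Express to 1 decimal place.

23.3 mOsm/kg

Calculated osmolality = 2·Na + glucose/18 + urea
= 2·135 + 92/18 + 4.6
= 270 + 5.11 + 4.60
= 279.71 mOsm/kg ≈ 279.7 mOsm/kg
Osmolar gap = measured − calculated = 303 − 279.7 = 23.3 mOsm/kg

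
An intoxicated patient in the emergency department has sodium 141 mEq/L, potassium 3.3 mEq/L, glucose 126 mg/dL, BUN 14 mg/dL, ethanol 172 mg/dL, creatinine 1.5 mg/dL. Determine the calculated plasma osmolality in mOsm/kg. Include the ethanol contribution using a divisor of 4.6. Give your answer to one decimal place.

331.4 mOsm/kg

Calculated osmolality = 2·Na + glucose/18 + BUN/2.8 + ethanol/4.6
= 2·141 + 126/18 + 14/2.8 + 172/4.6
= 282 + 7 + 5 + 37.39
= 331.39 mOsm/kg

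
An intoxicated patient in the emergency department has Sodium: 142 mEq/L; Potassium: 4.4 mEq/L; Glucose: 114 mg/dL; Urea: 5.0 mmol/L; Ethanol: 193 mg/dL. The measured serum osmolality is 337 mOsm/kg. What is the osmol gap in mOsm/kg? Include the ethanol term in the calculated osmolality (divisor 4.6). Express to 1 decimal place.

-0.3 mOsm/kg

Calculated osmolality = 2·Na + glucose/18 + urea + ethanol/4.6
= 2·142 + 114/18 + 5 + 193/4.6
= 284 + 6.33 + 5 + 41.96
= 337.29 mOsm/kg ≈ 337.3 mOsm/kg
Osmolar gap = measured − calculated = 337 − 337.3 = -0.3 mOsm/kg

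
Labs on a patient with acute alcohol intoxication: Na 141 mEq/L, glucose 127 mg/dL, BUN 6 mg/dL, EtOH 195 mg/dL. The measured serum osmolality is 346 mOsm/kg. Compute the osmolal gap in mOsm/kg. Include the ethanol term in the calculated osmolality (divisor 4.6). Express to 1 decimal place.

12.4 mOsm/kg

Calculated osmolality = 2·Na + glucose/18 + BUN/2.8 + ethanol/4.6
= 2·141 + 127/18 + 6/2.8 + 195/4.6
= 282 + 7.06 + 2.14 + 42.39
= 333.59 mOsm/kg ≈ 333.6 mOsm/kg
Osmolar gap = measured − calculated = 346 − 333.6 = 12.4 mOsm/kg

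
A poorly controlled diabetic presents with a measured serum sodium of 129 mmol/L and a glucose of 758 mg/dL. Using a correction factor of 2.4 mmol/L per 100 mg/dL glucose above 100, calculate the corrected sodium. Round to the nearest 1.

Corrected Na = measured Na + 2.4 · (glucose − 100)/100
= 129 + 2.4 · (758 − 100)/100
= 129 + 15.8
= 144.8 mmol/L

145 mmol/L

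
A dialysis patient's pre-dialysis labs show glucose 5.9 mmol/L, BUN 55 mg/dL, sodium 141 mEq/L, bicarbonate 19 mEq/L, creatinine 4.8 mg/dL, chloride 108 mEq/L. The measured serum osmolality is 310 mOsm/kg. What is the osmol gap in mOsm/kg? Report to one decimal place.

2.5 mOsm/kg

Calculated osmolality = 2·Na + glucose + BUN/2.8
= 2·141 + 5.9 + 55/2.8
= 282 + 5.90 + 19.64
= 307.54 mOsm/kg ≈ 307.5 mOsm/kg
Osmolar gap = measured − calculated = 310 − 307.5 = 2.5 mOsm/kg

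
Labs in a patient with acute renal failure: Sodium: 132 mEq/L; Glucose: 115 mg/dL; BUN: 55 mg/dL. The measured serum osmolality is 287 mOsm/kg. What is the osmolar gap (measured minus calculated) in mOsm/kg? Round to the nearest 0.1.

-3.0 mOsm/kg

Calculated osmolality = 2·Na + glucose/18 + BUN/2.8
= 2·132 + 115/18 + 55/2.8
= 264 + 6.39 + 19.64
= 290.03 mOsm/kg ≈ 290.0 mOsm/kg
Osmolar gap = measured − calculated = 287 − 290.0 = -3.0 mOsm/kg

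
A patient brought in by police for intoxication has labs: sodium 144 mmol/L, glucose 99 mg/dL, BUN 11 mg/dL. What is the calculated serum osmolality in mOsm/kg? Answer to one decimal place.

297.4 mOsm/kg

Calculated osmolality = 2·Na + glucose/18 + BUN/2.8
= 2·144 + 99/18 + 11/2.8
= 288 + 5.50 + 3.93
= 297.43 mOsm/kg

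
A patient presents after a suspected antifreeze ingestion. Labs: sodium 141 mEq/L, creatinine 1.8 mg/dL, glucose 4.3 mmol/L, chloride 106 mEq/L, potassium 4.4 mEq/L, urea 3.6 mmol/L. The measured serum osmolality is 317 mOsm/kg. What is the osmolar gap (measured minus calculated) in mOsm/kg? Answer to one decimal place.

Calculated osmolality = 2·Na + glucose + urea
= 2·141 + 4.3 + 3.6
= 282 + 4.30 + 3.60
= 289.9 mOsm/kg ≈ 289.9 mOsm/kg
Osmolar gap = measured − calculated = 317 − 289.9 = 27.1 mOsm/kg

27.1 mOsm/kg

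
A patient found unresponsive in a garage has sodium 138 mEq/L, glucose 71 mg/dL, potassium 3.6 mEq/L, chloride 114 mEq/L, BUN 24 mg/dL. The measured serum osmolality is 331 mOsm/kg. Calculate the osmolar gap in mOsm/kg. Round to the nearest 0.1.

42.5 mOsm/kg

Calculated osmolality = 2·Na + glucose/18 + BUN/2.8
= 2·138 + 71/18 + 24/2.8
= 276 + 3.94 + 8.57
= 288.51 mOsm/kg ≈ 288.5 mOsm/kg
Osmolar gap = measured − calculated = 331 − 288.5 = 42.5 mOsm/kg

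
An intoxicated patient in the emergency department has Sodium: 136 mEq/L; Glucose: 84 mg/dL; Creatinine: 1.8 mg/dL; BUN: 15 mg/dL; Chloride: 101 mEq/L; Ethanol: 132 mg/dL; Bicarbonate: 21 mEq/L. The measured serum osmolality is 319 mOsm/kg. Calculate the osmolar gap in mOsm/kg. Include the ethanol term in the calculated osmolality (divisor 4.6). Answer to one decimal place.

8.3 mOsm/kg

Calculated osmolality = 2·Na + glucose/18 + BUN/2.8 + ethanol/4.6
= 2·136 + 84/18 + 15/2.8 + 132/4.6
= 272 + 4.67 + 5.36 + 28.70
= 310.73 mOsm/kg ≈ 310.7 mOsm/kg
Osmolar gap = measured − calculated = 319 − 310.7 = 8.3 mOsm/kg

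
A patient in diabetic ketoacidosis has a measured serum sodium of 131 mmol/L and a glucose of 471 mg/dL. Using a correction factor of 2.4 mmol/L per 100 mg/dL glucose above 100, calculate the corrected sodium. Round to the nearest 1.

140 mmol/L

Corrected Na = measured Na + 2.4 · (glucose − 100)/100
= 131 + 2.4 · (471 − 100)/100
= 131 + 8.9
= 139.9 mmol/L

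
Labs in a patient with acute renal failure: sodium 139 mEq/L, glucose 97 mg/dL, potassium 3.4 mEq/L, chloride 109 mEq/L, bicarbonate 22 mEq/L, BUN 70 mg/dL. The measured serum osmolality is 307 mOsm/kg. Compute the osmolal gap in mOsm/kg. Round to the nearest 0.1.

-1.4 mOsm/kg

Calculated osmolality = 2·Na + glucose/18 + BUN/2.8
= 2·139 + 97/18 + 70/2.8
= 278 + 5.39 + 25
= 308.39 mOsm/kg ≈ 308.4 mOsm/kg
Osmolar gap = measured − calculated = 307 − 308.4 = -1.4 mOsm/kg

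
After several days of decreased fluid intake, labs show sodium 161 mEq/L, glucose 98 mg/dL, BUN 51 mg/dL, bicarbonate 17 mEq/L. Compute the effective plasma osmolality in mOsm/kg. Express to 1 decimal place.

327.4 mOsm/kg

Effective osmolality excludes urea (freely permeant across cell membranes):
2·Na + glucose/18
= 2·161 + 98/18
= 322 + 5.44
= 327.44 mOsm/kg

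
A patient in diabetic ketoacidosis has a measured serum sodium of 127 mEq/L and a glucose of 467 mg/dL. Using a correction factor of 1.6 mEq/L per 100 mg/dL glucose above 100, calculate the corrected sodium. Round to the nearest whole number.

Corrected Na = measured Na + 1.6 · (glucose − 100)/100
= 127 + 1.6 · (467 − 100)/100
= 127 + 5.9
= 132.9 mEq/L

133 mEq/L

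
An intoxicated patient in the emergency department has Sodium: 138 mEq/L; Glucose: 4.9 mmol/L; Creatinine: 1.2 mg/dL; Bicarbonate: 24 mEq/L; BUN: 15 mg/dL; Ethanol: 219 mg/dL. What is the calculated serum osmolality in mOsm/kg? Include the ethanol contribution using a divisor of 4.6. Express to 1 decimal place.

Calculated osmolality = 2·Na + glucose + BUN/2.8 + ethanol/4.6
= 2·138 + 4.9 + 15/2.8 + 219/4.6
= 276 + 4.90 + 5.36 + 47.61
= 333.87 mOsm/kg

333.9 mOsm/kg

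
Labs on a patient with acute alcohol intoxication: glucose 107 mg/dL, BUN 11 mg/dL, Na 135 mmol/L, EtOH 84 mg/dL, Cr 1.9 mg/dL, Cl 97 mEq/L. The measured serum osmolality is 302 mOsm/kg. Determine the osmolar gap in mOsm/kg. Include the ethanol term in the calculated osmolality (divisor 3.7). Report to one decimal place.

-0.6 mOsm/kg

Calculated osmolality = 2·Na + glucose/18 + BUN/2.8 + ethanol/3.7
= 2·135 + 107/18 + 11/2.8 + 84/3.7
= 270 + 5.94 + 3.93 + 22.70
= 302.57 mOsm/kg ≈ 302.6 mOsm/kg
Osmolar gap = measured − calculated = 302 − 302.6 = -0.6 mOsm/kg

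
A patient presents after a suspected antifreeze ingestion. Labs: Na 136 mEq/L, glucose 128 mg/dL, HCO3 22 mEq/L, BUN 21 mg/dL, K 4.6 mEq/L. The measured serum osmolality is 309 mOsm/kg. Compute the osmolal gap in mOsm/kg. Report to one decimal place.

22.4 mOsm/kg

Calculated osmolality = 2·Na + glucose/18 + BUN/2.8
= 2·136 + 128/18 + 21/2.8
= 272 + 7.11 + 7.50
= 286.61 mOsm/kg ≈ 286.6 mOsm/kg
Osmolar gap = measured − calculated = 309 − 286.6 = 22.4 mOsm/kg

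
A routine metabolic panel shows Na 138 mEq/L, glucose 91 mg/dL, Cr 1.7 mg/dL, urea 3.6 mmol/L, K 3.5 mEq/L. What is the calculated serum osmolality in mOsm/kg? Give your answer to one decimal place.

Calculated osmolality = 2·Na + glucose/18 + urea
= 2·138 + 91/18 + 3.6
= 276 + 5.06 + 3.60
= 284.66 mOsm/kg

284.7 mOsm/kg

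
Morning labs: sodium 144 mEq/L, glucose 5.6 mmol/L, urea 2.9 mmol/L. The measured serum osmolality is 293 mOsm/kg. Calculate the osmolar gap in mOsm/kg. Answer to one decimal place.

-3.5 mOsm/kg

Calculated osmolality = 2·Na + glucose + urea
= 2·144 + 5.6 + 2.9
= 288 + 5.60 + 2.90
= 296.5 mOsm/kg ≈ 296.5 mOsm/kg
Osmolar gap = measured − calculated = 293 − 296.5 = -3.5 mOsm/kg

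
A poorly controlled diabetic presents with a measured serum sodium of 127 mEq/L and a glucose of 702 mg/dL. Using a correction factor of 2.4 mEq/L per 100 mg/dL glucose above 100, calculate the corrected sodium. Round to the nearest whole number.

Corrected Na = measured Na + 2.4 · (glucose − 100)/100
= 127 + 2.4 · (702 − 100)/100
= 127 + 14.4
= 141.4 mEq/L

141 mEq/L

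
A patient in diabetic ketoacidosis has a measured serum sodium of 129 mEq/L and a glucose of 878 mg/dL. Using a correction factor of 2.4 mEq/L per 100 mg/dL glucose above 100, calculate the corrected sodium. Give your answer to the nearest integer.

148 mEq/L

Corrected Na = measured Na + 2.4 · (glucose − 100)/100
= 129 + 2.4 · (878 − 100)/100
= 129 + 18.7
= 147.7 mEq/L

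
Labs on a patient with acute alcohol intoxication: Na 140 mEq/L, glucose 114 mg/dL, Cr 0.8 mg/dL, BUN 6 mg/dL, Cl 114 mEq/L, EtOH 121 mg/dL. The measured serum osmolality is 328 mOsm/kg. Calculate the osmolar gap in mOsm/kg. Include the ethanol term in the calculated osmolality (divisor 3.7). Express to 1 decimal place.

Calculated osmolality = 2·Na + glucose/18 + BUN/2.8 + ethanol/3.7
= 2·140 + 114/18 + 6/2.8 + 121/3.7
= 280 + 6.33 + 2.14 + 32.70
= 321.17 mOsm/kg ≈ 321.2 mOsm/kg
Osmolar gap = measured − calculated = 328 − 321.2 = 6.8 mOsm/kg

6.8 mOsm/kg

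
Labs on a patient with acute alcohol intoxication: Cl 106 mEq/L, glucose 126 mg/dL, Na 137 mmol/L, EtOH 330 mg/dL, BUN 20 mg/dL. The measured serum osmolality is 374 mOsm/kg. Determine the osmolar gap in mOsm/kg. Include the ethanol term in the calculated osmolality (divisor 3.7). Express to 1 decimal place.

-3.3 mOsm/kg

Calculated osmolality = 2·Na + glucose/18 + BUN/2.8 + ethanol/3.7
= 2·137 + 126/18 + 20/2.8 + 330/3.7
= 274 + 7 + 7.14 + 89.19
= 377.33 mOsm/kg ≈ 377.3 mOsm/kg
Osmolar gap = measured − calculated = 374 − 377.3 = -3.3 mOsm/kg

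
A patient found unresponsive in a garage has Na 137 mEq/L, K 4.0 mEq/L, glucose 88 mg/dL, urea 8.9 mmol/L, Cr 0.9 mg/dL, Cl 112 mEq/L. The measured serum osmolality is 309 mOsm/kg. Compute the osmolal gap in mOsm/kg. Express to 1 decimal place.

21.2 mOsm/kg

Calculated osmolality = 2·Na + glucose/18 + urea
= 2·137 + 88/18 + 8.9
= 274 + 4.89 + 8.90
= 287.79 mOsm/kg ≈ 287.8 mOsm/kg
Osmolar gap = measured − calculated = 309 − 287.8 = 21.2 mOsm/kg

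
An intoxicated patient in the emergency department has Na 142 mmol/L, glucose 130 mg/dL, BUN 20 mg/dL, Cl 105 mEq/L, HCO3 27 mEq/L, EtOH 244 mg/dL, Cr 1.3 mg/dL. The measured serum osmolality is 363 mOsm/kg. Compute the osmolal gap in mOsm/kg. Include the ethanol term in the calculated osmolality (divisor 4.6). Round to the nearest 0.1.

11.6 mOsm/kg

Calculated osmolality = 2·Na + glucose/18 + BUN/2.8 + ethanol/4.6
= 2·142 + 130/18 + 20/2.8 + 244/4.6
= 284 + 7.22 + 7.14 + 53.04
= 351.4 mOsm/kg ≈ 351.4 mOsm/kg
Osmolar gap = measured − calculated = 363 − 351.4 = 11.6 mOsm/kg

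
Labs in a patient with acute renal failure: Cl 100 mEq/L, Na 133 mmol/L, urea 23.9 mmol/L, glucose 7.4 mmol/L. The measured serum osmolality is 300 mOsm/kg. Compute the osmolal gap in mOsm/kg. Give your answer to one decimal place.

Calculated osmolality = 2·Na + glucose + urea
= 2·133 + 7.4 + 23.9
= 266 + 7.40 + 23.90
= 297.3 mOsm/kg ≈ 297.3 mOsm/kg
Osmolar gap = measured − calculated = 300 − 297.3 = 2.7 mOsm/kg

2.7 mOsm/kg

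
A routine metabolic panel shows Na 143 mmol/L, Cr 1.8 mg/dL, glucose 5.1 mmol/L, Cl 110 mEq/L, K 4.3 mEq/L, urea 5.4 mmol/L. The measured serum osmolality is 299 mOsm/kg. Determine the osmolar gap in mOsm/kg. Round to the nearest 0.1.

Calculated osmolality = 2·Na + glucose + urea
= 2·143 + 5.1 + 5.4
= 286 + 5.10 + 5.40
= 296.5 mOsm/kg ≈ 296.5 mOsm/kg
Osmolar gap = measured − calculated = 299 − 296.5 = 2.5 mOsm/kg

2.5 mOsm/kg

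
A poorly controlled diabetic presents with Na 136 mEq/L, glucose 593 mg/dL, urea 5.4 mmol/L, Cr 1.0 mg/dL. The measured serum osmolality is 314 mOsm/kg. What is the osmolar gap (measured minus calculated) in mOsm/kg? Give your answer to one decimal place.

Calculated osmolality = 2·Na + glucose/18 + urea
= 2·136 + 593/18 + 5.4
= 272 + 32.94 + 5.40
= 310.34 mOsm/kg ≈ 310.3 mOsm/kg
Osmolar gap = measured − calculated = 314 − 310.3 = 3.7 mOsm/kg

3.7 mOsm/kg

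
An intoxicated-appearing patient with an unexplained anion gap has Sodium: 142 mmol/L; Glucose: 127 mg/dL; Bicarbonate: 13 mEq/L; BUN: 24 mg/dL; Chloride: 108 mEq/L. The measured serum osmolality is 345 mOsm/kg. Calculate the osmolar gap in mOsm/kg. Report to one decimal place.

45.4 mOsm/kg

Calculated osmolality = 2·Na + glucose/18 + BUN/2.8
= 2·142 + 127/18 + 24/2.8
= 284 + 7.06 + 8.57
= 299.63 mOsm/kg ≈ 299.6 mOsm/kg
Osmolar gap = measured − calculated = 345 − 299.6 = 45.4 mOsm/kg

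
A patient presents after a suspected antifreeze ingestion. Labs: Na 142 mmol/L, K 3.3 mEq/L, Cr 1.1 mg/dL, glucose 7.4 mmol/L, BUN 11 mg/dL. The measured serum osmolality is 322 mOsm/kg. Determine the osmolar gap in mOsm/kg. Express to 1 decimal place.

Calculated osmolality = 2·Na + glucose + BUN/2.8
= 2·142 + 7.4 + 11/2.8
= 284 + 7.40 + 3.93
= 295.33 mOsm/kg ≈ 295.3 mOsm/kg
Osmolar gap = measured − calculated = 322 − 295.3 = 26.7 mOsm/kg

26.7 mOsm/kg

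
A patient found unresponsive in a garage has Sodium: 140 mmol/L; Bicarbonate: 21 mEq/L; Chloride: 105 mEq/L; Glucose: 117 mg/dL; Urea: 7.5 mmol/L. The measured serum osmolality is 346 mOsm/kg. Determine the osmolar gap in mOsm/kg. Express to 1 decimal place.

52.0 mOsm/kg

Calculated osmolality = 2·Na + glucose/18 + urea
= 2·140 + 117/18 + 7.5
= 280 + 6.50 + 7.50
= 294 mOsm/kg ≈ 294.0 mOsm/kg
Osmolar gap = measured − calculated = 346 − 294.0 = 52.0 mOsm/kg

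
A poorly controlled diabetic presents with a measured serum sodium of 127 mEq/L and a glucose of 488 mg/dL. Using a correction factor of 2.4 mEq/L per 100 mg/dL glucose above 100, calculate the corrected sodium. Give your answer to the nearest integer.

136 mEq/L

Corrected Na = measured Na + 2.4 · (glucose − 100)/100
= 127 + 2.4 · (488 − 100)/100
= 127 + 9.3
= 136.3 mEq/L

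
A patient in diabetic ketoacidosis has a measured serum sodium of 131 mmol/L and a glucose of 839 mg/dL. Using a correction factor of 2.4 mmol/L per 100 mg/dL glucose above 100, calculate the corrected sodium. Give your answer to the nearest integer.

Corrected Na = measured Na + 2.4 · (glucose − 100)/100
= 131 + 2.4 · (839 − 100)/100
= 131 + 17.7
= 148.7 mmol/L

149 mmol/L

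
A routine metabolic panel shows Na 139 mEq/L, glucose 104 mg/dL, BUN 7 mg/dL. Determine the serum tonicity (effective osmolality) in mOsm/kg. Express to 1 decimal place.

283.8 mOsm/kg

Effective osmolality excludes urea (freely permeant across cell membranes):
2·Na + glucose/18
= 2·139 + 104/18
= 278 + 5.78
= 283.78 mOsm/kg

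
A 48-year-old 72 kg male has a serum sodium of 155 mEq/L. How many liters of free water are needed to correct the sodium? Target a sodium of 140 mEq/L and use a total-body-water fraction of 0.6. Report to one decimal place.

TBW = 0.6 · 72 = 43.2 L
Free water deficit = TBW · (Na/140 − 1)
= 43.2 · (155/140 − 1)
= 43.2 · 0.1071
= 4.63 L

4.6 L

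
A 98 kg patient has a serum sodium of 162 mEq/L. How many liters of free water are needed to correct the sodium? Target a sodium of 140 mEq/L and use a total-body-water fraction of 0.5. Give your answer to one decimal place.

7.7 L

TBW = 0.5 · 98 = 49 L
Free water deficit = TBW · (Na/140 − 1)
= 49 · (162/140 − 1)
= 49 · 0.1571
= 7.7 L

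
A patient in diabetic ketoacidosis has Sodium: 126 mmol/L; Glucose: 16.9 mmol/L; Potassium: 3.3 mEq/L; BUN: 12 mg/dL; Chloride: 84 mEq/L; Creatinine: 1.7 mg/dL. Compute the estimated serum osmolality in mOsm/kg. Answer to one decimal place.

Calculated osmolality = 2·Na + glucose + BUN/2.8
= 2·126 + 16.9 + 12/2.8
= 252 + 16.90 + 4.29
= 273.19 mOsm/kg

273.2 mOsm/kg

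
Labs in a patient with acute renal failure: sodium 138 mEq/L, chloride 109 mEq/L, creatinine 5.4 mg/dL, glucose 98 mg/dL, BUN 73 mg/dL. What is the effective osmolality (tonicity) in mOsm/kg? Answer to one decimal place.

281.4 mOsm/kg

Effective osmolality excludes urea (freely permeant across cell membranes):
2·Na + glucose/18
= 2·138 + 98/18
= 276 + 5.44
= 281.44 mOsm/kg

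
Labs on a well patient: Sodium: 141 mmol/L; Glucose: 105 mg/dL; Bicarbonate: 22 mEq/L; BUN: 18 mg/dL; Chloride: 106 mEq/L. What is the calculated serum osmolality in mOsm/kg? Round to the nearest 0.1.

294.3 mOsm/kg

Calculated osmolality = 2·Na + glucose/18 + BUN/2.8
= 2·141 + 105/18 + 18/2.8
= 282 + 5.83 + 6.43
= 294.26 mOsm/kg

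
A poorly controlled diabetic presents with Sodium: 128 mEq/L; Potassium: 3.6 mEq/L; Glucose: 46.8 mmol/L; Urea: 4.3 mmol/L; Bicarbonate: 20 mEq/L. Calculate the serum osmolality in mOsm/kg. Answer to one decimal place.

307.1 mOsm/kg

Calculated osmolality = 2·Na + glucose + urea
= 2·128 + 46.8 + 4.3
= 256 + 46.80 + 4.30
= 307.1 mOsm/kg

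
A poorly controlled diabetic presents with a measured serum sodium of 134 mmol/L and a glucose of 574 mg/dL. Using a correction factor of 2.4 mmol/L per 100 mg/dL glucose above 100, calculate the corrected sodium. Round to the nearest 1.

145 mmol/L

Corrected Na = measured Na + 2.4 · (glucose − 100)/100
= 134 + 2.4 · (574 − 100)/100
= 134 + 11.4
= 145.4 mmol/L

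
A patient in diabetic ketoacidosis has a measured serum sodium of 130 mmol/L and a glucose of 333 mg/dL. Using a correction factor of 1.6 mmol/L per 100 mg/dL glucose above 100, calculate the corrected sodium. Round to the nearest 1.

Corrected Na = measured Na + 1.6 · (glucose − 100)/100
= 130 + 1.6 · (333 − 100)/100
= 130 + 3.7
= 133.7 mmol/L

134 mmol/L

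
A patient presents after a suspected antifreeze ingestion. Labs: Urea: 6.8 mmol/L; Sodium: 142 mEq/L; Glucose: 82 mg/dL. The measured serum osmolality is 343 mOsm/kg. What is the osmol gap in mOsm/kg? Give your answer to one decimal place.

Calculated osmolality = 2·Na + glucose/18 + urea
= 2·142 + 82/18 + 6.8
= 284 + 4.56 + 6.80
= 295.36 mOsm/kg ≈ 295.4 mOsm/kg
Osmolar gap = measured − calculated = 343 − 295.4 = 47.6 mOsm/kg

47.6 mOsm/kg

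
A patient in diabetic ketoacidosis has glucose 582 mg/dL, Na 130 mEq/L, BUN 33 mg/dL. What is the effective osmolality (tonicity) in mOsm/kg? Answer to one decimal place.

292.3 mOsm/kg

Effective osmolality excludes urea (freely permeant across cell membranes):
2·Na + glucose/18
= 2·130 + 582/18
= 260 + 32.33
= 292.33 mOsm/kg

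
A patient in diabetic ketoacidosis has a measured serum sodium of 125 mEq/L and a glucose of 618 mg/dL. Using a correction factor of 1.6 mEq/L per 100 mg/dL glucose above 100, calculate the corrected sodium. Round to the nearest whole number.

Corrected Na = measured Na + 1.6 · (glucose − 100)/100
= 125 + 1.6 · (618 − 100)/100
= 125 + 8.3
= 133.3 mEq/L

133 mEq/L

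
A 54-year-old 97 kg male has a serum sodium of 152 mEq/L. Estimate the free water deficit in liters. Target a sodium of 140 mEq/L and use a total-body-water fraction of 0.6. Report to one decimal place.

5.0 L

TBW = 0.6 · 97 = 58.2 L
Free water deficit = TBW · (Na/140 − 1)
= 58.2 · (152/140 − 1)
= 58.2 · 0.0857
= 4.99 L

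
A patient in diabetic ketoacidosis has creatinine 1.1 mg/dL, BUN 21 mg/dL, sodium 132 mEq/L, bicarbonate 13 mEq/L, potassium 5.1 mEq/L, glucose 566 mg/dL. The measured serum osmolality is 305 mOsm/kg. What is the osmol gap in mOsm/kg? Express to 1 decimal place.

Calculated osmolality = 2·Na + glucose/18 + BUN/2.8
= 2·132 + 566/18 + 21/2.8
= 264 + 31.44 + 7.50
= 302.94 mOsm/kg ≈ 302.9 mOsm/kg
Osmolar gap = measured − calculated = 305 − 302.9 = 2.1 mOsm/kg

2.1 mOsm/kg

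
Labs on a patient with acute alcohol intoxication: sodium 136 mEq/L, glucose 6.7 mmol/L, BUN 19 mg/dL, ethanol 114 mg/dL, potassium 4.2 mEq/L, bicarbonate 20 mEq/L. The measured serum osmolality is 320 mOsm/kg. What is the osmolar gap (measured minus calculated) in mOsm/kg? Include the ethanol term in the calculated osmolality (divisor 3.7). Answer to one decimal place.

3.7 mOsm/kg

Calculated osmolality = 2·Na + glucose + BUN/2.8 + ethanol/3.7
= 2·136 + 6.7 + 19/2.8 + 114/3.7
= 272 + 6.70 + 6.79 + 30.81
= 316.3 mOsm/kg ≈ 316.3 mOsm/kg
Osmolar gap = measured − calculated = 320 − 316.3 = 3.7 mOsm/kg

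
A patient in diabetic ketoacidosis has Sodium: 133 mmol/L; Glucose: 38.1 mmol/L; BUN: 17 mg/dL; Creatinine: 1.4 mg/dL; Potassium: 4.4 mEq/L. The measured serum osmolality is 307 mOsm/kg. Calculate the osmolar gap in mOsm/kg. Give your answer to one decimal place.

-3.2 mOsm/kg

Calculated osmolality = 2·Na + glucose + BUN/2.8
= 2·133 + 38.1 + 17/2.8
= 266 + 38.10 + 6.07
= 310.17 mOsm/kg ≈ 310.2 mOsm/kg
Osmolar gap = measured − calculated = 307 − 310.2 = -3.2 mOsm/kg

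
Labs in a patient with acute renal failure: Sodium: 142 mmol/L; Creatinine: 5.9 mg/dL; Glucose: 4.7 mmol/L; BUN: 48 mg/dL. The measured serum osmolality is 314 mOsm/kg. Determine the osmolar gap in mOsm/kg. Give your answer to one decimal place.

8.2 mOsm/kg

Calculated osmolality = 2·Na + glucose + BUN/2.8
= 2·142 + 4.7 + 48/2.8
= 284 + 4.70 + 17.14
= 305.84 mOsm/kg ≈ 305.8 mOsm/kg
Osmolar gap = measured − calculated = 314 − 305.8 = 8.2 mOsm/kg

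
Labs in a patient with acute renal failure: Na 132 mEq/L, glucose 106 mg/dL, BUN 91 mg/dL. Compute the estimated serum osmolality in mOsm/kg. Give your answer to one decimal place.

Calculated osmolality = 2·Na + glucose/18 + BUN/2.8
= 2·132 + 106/18 + 91/2.8
= 264 + 5.89 + 32.50
= 302.39 mOsm/kg

302.4 mOsm/kg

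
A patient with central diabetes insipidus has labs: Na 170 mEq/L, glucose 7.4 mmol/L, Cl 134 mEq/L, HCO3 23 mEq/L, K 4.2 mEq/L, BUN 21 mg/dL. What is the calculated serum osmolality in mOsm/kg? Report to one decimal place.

354.9 mOsm/kg

Calculated osmolality = 2·Na + glucose + BUN/2.8
= 2·170 + 7.4 + 21/2.8
= 340 + 7.40 + 7.50
= 354.9 mOsm/kg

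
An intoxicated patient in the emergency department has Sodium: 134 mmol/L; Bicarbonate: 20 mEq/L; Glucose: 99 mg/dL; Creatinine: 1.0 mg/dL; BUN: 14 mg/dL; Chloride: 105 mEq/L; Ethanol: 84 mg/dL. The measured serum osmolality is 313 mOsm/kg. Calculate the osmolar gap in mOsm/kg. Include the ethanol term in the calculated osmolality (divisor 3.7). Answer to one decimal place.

Calculated osmolality = 2·Na + glucose/18 + BUN/2.8 + ethanol/3.7
= 2·134 + 99/18 + 14/2.8 + 84/3.7
= 268 + 5.50 + 5 + 22.70
= 301.2 mOsm/kg ≈ 301.2 mOsm/kg
Osmolar gap = measured − calculated = 313 − 301.2 = 11.8 mOsm/kg

11.8 mOsm/kg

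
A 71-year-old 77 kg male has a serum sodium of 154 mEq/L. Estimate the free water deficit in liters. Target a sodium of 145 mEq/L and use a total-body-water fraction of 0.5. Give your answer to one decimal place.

TBW = 0.5 · 77 = 38.5 L
Free water deficit = TBW · (Na/145 − 1)
= 38.5 · (154/145 − 1)
= 38.5 · 0.0621
= 2.39 L

2.4 L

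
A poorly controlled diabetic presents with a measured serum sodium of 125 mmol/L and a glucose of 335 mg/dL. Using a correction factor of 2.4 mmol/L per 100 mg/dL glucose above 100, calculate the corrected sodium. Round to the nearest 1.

131 mmol/L

Corrected Na = measured Na + 2.4 · (glucose − 100)/100
= 125 + 2.4 · (335 − 100)/100
= 125 + 5.6
= 130.6 mmol/L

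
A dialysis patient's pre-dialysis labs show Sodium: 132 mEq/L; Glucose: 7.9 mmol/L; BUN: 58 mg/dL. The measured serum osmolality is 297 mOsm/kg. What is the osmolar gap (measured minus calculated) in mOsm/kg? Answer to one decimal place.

Calculated osmolality = 2·Na + glucose + BUN/2.8
= 2·132 + 7.9 + 58/2.8
= 264 + 7.90 + 20.71
= 292.61 mOsm/kg ≈ 292.6 mOsm/kg
Osmolar gap = measured − calculated = 297 − 292.6 = 4.4 mOsm/kg

4.4 mOsm/kg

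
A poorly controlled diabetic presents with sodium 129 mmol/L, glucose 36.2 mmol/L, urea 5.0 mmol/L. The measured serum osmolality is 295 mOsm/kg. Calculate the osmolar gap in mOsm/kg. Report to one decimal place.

Calculated osmolality = 2·Na + glucose + urea
= 2·129 + 36.2 + 5
= 258 + 36.20 + 5
= 299.2 mOsm/kg ≈ 299.2 mOsm/kg
Osmolar gap = measured − calculated = 295 − 299.2 = -4.2 mOsm/kg

-4.2 mOsm/kg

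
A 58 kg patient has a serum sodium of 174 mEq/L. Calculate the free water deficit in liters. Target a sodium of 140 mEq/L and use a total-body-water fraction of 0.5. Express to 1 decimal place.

TBW = 0.5 · 58 = 29 L
Free water deficit = TBW · (Na/140 − 1)
= 29 · (174/140 − 1)
= 29 · 0.2429
= 7.04 L

7.0 L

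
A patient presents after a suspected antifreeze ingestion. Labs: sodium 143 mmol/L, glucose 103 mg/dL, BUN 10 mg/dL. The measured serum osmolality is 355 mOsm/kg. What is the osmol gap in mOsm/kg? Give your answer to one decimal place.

Calculated osmolality = 2·Na + glucose/18 + BUN/2.8
= 2·143 + 103/18 + 10/2.8
= 286 + 5.72 + 3.57
= 295.29 mOsm/kg ≈ 295.3 mOsm/kg
Osmolar gap = measured − calculated = 355 − 295.3 = 59.7 mOsm/kg

59.7 mOsm/kg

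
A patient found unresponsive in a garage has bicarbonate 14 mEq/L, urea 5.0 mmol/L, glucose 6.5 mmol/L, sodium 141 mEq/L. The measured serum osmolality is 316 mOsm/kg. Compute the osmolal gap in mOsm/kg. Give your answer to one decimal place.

Calculated osmolality = 2·Na + glucose + urea
= 2·141 + 6.5 + 5
= 282 + 6.50 + 5
= 293.5 mOsm/kg ≈ 293.5 mOsm/kg
Osmolar gap = measured − calculated = 316 − 293.5 = 22.5 mOsm/kg

22.5 mOsm/kg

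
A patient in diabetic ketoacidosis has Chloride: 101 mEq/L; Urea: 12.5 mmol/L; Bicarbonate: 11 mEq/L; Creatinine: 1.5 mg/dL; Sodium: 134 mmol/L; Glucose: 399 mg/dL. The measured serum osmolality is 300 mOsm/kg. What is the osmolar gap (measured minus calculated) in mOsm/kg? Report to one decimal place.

-2.7 mOsm/kg

Calculated osmolality = 2·Na + glucose/18 + urea
= 2·134 + 399/18 + 12.5
= 268 + 22.17 + 12.50
= 302.67 mOsm/kg ≈ 302.7 mOsm/kg
Osmolar gap = measured − calculated = 300 − 302.7 = -2.7 mOsm/kg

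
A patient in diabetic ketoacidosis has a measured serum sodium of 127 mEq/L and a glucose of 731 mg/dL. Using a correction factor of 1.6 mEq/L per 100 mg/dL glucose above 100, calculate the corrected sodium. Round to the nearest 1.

137 mEq/L

Corrected Na = measured Na + 1.6 · (glucose − 100)/100
= 127 + 1.6 · (731 − 100)/100
= 127 + 10.1
= 137.1 mEq/L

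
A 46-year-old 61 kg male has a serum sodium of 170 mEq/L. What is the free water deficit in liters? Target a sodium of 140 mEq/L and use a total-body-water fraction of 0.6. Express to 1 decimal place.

7.8 L

TBW = 0.6 · 61 = 36.6 L
Free water deficit = TBW · (Na/140 − 1)
= 36.6 · (170/140 − 1)
= 36.6 · 0.2143
= 7.84 L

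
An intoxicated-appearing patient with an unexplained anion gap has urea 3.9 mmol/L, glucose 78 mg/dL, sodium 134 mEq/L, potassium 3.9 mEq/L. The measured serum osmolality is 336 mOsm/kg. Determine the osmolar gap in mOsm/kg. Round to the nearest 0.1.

Calculated osmolality = 2·Na + glucose/18 + urea
= 2·134 + 78/18 + 3.9
= 268 + 4.33 + 3.90
= 276.23 mOsm/kg ≈ 276.2 mOsm/kg
Osmolar gap = measured − calculated = 336 − 276.2 = 59.8 mOsm/kg

59.8 mOsm/kg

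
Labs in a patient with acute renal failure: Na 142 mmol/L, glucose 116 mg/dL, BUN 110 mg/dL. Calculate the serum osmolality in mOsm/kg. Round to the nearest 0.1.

Calculated osmolality = 2·Na + glucose/18 + BUN/2.8
= 2·142 + 116/18 + 110/2.8
= 284 + 6.44 + 39.29
= 329.73 mOsm/kg

329.7 mOsm/kg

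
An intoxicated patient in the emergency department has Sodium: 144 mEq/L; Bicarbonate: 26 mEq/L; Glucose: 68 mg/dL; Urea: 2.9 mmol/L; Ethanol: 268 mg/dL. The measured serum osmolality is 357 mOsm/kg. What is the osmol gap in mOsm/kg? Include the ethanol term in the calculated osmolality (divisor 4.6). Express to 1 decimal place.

Calculated osmolality = 2·Na + glucose/18 + urea + ethanol/4.6
= 2·144 + 68/18 + 2.9 + 268/4.6
= 288 + 3.78 + 2.90 + 58.26
= 352.94 mOsm/kg ≈ 352.9 mOsm/kg
Osmolar gap = measured − calculated = 357 − 352.9 = 4.1 mOsm/kg

4.1 mOsm/kg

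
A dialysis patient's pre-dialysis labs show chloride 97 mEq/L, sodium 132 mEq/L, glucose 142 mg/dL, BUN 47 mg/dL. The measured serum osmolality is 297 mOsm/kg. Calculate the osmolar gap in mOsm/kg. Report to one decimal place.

8.3 mOsm/kg

Calculated osmolality = 2·Na + glucose/18 + BUN/2.8
= 2·132 + 142/18 + 47/2.8
= 264 + 7.89 + 16.79
= 288.68 mOsm/kg ≈ 288.7 mOsm/kg
Osmolar gap = measured − calculated = 297 − 288.7 = 8.3 mOsm/kg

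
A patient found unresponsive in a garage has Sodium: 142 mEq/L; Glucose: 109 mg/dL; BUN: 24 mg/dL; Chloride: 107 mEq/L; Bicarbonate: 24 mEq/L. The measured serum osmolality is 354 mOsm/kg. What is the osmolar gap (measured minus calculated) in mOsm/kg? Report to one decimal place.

55.4 mOsm/kg

Calculated osmolality = 2·Na + glucose/18 + BUN/2.8
= 2·142 + 109/18 + 24/2.8
= 284 + 6.06 + 8.57
= 298.63 mOsm/kg ≈ 298.6 mOsm/kg
Osmolar gap = measured − calculated = 354 − 298.6 = 55.4 mOsm/kg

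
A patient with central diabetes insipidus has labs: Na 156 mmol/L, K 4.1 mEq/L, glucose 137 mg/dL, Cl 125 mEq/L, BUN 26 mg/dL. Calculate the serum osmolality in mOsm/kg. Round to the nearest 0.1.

Calculated osmolality = 2·Na + glucose/18 + BUN/2.8
= 2·156 + 137/18 + 26/2.8
= 312 + 7.61 + 9.29
= 328.9 mOsm/kg

328.9 mOsm/kg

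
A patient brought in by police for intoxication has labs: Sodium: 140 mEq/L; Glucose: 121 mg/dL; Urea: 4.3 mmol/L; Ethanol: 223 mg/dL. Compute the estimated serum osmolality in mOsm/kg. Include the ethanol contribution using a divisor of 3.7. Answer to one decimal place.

Calculated osmolality = 2·Na + glucose/18 + urea + ethanol/3.7
= 2·140 + 121/18 + 4.3 + 223/3.7
= 280 + 6.72 + 4.30 + 60.27
= 351.29 mOsm/kg

351.3 mOsm/kg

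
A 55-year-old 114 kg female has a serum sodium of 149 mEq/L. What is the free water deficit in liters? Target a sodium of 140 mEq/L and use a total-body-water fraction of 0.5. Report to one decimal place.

TBW = 0.5 · 114 = 57 L
Free water deficit = TBW · (Na/140 − 1)
= 57 · (149/140 − 1)
= 57 · 0.0643
= 3.67 L

3.7 L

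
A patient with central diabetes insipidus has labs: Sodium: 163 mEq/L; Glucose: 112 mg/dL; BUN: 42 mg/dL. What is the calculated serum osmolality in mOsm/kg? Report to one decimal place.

Calculated osmolality = 2·Na + glucose/18 + BUN/2.8
= 2·163 + 112/18 + 42/2.8
= 326 + 6.22 + 15
= 347.22 mOsm/kg

347.2 mOsm/kg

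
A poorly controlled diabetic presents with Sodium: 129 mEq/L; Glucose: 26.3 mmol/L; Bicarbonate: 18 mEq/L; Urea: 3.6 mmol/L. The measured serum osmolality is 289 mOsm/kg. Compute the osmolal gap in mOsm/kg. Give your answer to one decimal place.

Calculated osmolality = 2·Na + glucose + urea
= 2·129 + 26.3 + 3.6
= 258 + 26.30 + 3.60
= 287.9 mOsm/kg ≈ 287.9 mOsm/kg
Osmolar gap = measured − calculated = 289 − 287.9 = 1.1 mOsm/kg

1.1 mOsm/kg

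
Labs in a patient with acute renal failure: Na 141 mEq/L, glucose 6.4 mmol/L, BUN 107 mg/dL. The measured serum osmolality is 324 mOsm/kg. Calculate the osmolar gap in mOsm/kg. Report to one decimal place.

Calculated osmolality = 2·Na + glucose + BUN/2.8
= 2·141 + 6.4 + 107/2.8
= 282 + 6.40 + 38.21
= 326.61 mOsm/kg ≈ 326.6 mOsm/kg
Osmolar gap = measured − calculated = 324 − 326.6 = -2.6 mOsm/kg

-2.6 mOsm/kg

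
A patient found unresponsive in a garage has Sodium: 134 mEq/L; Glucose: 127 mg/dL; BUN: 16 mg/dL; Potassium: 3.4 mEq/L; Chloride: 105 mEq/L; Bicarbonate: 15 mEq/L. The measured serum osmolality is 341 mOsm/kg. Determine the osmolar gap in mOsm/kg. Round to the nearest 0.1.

60.2 mOsm/kg

Calculated osmolality = 2·Na + glucose/18 + BUN/2.8
= 2·134 + 127/18 + 16/2.8
= 268 + 7.06 + 5.71
= 280.77 mOsm/kg ≈ 280.8 mOsm/kg
Osmolar gap = measured − calculated = 341 − 280.8 = 60.2 mOsm/kg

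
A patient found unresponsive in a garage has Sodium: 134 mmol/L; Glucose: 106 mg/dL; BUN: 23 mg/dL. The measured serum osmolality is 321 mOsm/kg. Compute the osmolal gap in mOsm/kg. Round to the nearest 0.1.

38.9 mOsm/kg

Calculated osmolality = 2·Na + glucose/18 + BUN/2.8
= 2·134 + 106/18 + 23/2.8
= 268 + 5.89 + 8.21
= 282.1 mOsm/kg ≈ 282.1 mOsm/kg
Osmolar gap = measured − calculated = 321 − 282.1 = 38.9 mOsm/kg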